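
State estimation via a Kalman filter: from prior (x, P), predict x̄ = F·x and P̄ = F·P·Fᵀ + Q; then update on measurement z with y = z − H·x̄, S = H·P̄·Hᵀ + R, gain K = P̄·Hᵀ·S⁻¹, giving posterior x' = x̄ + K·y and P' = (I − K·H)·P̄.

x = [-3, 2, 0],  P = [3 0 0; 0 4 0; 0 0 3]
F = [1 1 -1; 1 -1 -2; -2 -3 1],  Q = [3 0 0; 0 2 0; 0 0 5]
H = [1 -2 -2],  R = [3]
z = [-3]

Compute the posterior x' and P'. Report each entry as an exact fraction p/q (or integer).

x' = [-232/97, -374/97, 399/97]
P' = [3019/388 3605/388 -2163/388; 3605/388 6779/388 -4921/388; -2163/388 -4921/388 4039/388]

x̄ = F·x = [-1, -5, 0]
P̄ = F·P·Fᵀ + Q = [13 5 -21; 5 21 0; -21 0 56]
y = z − H·x̄ = [-12]
S = H·P̄·Hᵀ + R = [388]
K = P̄·Hᵀ·S⁻¹ = [45/388; -37/388; -133/388]
x' = x̄ + K·y = [-232/97, -374/97, 399/97]
P' = (I − K·H)·P̄ = [3019/388 3605/388 -2163/388; 3605/388 6779/388 -4921/388; -2163/388 -4921/388 4039/388]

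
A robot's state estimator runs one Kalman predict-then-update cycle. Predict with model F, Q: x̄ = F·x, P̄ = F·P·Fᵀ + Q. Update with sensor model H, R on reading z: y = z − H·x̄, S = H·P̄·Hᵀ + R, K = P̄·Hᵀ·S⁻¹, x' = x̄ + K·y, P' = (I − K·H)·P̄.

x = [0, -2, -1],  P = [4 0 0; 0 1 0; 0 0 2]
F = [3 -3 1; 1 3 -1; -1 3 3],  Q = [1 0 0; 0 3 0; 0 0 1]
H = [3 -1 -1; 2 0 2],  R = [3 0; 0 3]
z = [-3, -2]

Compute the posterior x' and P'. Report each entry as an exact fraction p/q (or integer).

x̄ = F·x = [5, -5, -9]
P̄ = F·P·Fᵀ + Q = [48 1 -15; 1 18 -1; -15 -1 32]
y = z − H·x̄ = [-32, 6]
S = H·P̄·Hᵀ + R = [567 164; 164 203]
K = P̄·Hᵀ·S⁻¹ = [4250/17641 2302/17641; -2842/88205 2296/88205; -356/1495 538/1495]
x' = x̄ + K·y = [-33983/17641, -67261/17641, 233/299]
P' = (I − K·H)·P̄ = [23336/17641 77141/17641 -337/299; 77141/17641 1547902/88205 -6479/1495; -337/299 -6479/1495 2492/1495]

x' = [-33983/17641, -67261/17641, 233/299]
P' = [23336/17641 77141/17641 -337/299; 77141/17641 1547902/88205 -6479/1495; -337/299 -6479/1495 2492/1495]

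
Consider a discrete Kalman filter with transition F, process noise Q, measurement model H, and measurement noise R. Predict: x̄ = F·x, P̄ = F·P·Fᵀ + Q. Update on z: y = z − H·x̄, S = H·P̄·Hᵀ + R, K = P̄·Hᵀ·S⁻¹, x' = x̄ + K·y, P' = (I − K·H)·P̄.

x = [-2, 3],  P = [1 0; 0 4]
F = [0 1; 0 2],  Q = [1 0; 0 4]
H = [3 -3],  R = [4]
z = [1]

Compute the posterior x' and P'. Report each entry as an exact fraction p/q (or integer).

x' = [33/17, 30/17]
P' = [344/85 356/85; 356/85 404/85]

x̄ = F·x = [3, 6]
P̄ = F·P·Fᵀ + Q = [5 8; 8 20]
y = z − H·x̄ = [10]
S = H·P̄·Hᵀ + R = [85]
K = P̄·Hᵀ·S⁻¹ = [-9/85; -36/85]
x' = x̄ + K·y = [33/17, 30/17]
P' = (I − K·H)·P̄ = [344/85 356/85; 356/85 404/85]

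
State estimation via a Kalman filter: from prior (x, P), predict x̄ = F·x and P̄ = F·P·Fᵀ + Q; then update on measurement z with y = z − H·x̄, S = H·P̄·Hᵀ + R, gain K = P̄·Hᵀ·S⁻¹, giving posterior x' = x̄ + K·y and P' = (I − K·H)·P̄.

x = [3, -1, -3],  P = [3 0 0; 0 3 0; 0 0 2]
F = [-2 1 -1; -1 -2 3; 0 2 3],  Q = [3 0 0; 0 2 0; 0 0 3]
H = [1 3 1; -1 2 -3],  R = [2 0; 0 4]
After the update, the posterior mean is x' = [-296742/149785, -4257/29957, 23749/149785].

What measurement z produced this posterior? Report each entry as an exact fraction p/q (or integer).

z = [-2, 1]

x̄ = F·x = [-4, -10, -11]
P̄ = F·P·Fᵀ + Q = [20 -6 0; -6 35 6; 0 6 33]
S = H·P̄·Hᵀ + R = [370 55; 55 413]
K = P̄·Hᵀ·S⁻¹ = [2586/149785 -2390/29957; 8035/29957 3137/29957; 25848/149785 -6999/29957]
x' − x̄ = [302398/149785, 295313/29957, 1671384/149785] = K·y
y = (KᵀK)⁻¹·Kᵀ·(x' − x̄) = [43, -16]
z = y + H·x̄ = [43, -16] + [-45, 17] = [-2, 1]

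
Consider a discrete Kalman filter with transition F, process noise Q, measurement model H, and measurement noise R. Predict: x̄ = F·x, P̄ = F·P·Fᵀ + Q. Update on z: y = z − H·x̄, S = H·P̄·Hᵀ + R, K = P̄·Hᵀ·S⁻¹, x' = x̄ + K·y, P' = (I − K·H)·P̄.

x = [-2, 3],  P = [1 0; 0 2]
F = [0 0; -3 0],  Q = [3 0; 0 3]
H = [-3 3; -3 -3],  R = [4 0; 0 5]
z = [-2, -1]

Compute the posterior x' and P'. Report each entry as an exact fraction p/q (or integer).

x̄ = F·x = [0, 6]
P̄ = F·P·Fᵀ + Q = [3 0; 0 12]
y = z − H·x̄ = [-20, 17]
S = H·P̄·Hᵀ + R = [139 -81; -81 140]
K = P̄·Hᵀ·S⁻¹ = [-1989/12899 -1980/12899; 2124/12899 -2088/12899]
x' = x̄ + K·y = [6120/12899, -582/12899]
P' = (I − K·H)·P̄ = [2976/12899 324/12899; 324/12899 3156/12899]

x' = [6120/12899, -582/12899]
P' = [2976/12899 324/12899; 324/12899 3156/12899]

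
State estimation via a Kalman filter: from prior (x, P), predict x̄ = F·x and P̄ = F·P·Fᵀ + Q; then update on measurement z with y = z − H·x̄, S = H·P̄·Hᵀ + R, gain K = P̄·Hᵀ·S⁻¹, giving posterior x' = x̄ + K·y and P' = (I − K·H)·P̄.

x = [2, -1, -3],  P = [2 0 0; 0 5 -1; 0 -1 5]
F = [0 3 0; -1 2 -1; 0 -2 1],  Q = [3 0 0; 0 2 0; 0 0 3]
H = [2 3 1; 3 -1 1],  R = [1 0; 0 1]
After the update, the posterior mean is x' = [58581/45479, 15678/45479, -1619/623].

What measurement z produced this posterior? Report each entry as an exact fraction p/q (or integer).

z = [1, 1]

x̄ = F·x = [-3, -1, -1]
P̄ = F·P·Fᵀ + Q = [48 33 -33; 33 33 -29; -33 -29 32]
S = H·P̄·Hᵀ + R = [612 229; 229 160]
K = P̄·Hᵀ·S⁻¹ = [8058/45479 10638/45479; 13287/45479 -8500/45479; -146/623 61/623]
x' − x̄ = [195018/45479, 61157/45479, -996/623] = K·y
y = (KᵀK)⁻¹·Kᵀ·(x' − x̄) = [11, 10]
z = y + H·x̄ = [11, 10] + [-10, -9] = [1, 1]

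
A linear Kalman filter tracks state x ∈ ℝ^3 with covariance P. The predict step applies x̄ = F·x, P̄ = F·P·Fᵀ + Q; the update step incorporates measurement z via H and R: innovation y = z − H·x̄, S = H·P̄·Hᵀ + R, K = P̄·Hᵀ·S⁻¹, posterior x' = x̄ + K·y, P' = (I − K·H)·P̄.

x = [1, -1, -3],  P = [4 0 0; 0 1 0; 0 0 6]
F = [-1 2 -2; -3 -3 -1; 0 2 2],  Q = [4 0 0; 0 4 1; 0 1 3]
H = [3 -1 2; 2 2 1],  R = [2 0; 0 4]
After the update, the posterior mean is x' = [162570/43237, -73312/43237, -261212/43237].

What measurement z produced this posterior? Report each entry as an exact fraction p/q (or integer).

x̄ = F·x = [3, 3, -8]
P̄ = F·P·Fᵀ + Q = [36 18 -20; 18 55 -17; -20 -17 31]
S = H·P̄·Hᵀ + R = [225 49; 49 395]
K = P̄·Hᵀ·S⁻¹ = [7719/43237 8675/43237; -10073/43237 15370/43237; 4806/43237 -5303/43237]
x' − x̄ = [32859/43237, -203023/43237, 84684/43237] = K·y
y = (KᵀK)⁻¹·Kᵀ·(x' − x̄) = [11, -6]
z = y + H·x̄ = [11, -6] + [-10, 4] = [1, -2]

z = [1, -2]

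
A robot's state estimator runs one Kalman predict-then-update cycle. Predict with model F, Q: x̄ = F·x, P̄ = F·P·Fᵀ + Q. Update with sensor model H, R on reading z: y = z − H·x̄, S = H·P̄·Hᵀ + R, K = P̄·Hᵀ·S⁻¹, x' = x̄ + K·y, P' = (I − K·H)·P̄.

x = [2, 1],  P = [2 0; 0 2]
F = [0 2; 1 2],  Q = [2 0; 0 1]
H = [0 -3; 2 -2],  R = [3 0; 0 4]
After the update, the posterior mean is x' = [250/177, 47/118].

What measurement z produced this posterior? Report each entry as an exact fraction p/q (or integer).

z = [-1, 3]

x̄ = F·x = [2, 4]
P̄ = F·P·Fᵀ + Q = [10 8; 8 11]
S = H·P̄·Hᵀ + R = [102 18; 18 24]
K = P̄·Hᵀ·S⁻¹ = [-18/59 70/177; -19/59 -1/118]
x' − x̄ = [-104/177, -425/118] = K·y
y = (KᵀK)⁻¹·Kᵀ·(x' − x̄) = [11, 7]
z = y + H·x̄ = [11, 7] + [-12, -4] = [-1, 3]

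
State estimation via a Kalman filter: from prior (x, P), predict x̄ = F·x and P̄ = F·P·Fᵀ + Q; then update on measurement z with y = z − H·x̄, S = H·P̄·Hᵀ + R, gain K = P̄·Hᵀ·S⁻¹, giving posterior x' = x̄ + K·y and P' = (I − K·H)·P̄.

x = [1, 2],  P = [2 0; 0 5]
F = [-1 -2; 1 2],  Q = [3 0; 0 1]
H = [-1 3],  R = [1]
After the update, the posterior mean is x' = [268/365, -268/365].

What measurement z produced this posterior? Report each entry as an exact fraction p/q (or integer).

x̄ = F·x = [-5, 5]
P̄ = F·P·Fᵀ + Q = [25 -22; -22 23]
S = H·P̄·Hᵀ + R = [365]
K = P̄·Hᵀ·S⁻¹ = [-91/365; 91/365]
x' − x̄ = [2093/365, -2093/365] = K·y
y = (KᵀK)⁻¹·Kᵀ·(x' − x̄) = [-23]
z = y + H·x̄ = [-23] + [20] = [-3]

z = [-3]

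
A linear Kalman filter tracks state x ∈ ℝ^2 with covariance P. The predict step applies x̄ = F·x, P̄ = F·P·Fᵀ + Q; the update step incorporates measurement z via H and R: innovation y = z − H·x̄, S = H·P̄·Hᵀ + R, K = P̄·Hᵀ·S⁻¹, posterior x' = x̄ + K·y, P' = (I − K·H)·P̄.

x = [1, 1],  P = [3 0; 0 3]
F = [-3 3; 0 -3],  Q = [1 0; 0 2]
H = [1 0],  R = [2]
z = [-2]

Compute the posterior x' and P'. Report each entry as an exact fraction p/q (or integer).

x̄ = F·x = [0, -3]
P̄ = F·P·Fᵀ + Q = [55 -27; -27 29]
y = z − H·x̄ = [-2]
S = H·P̄·Hᵀ + R = [57]
K = P̄·Hᵀ·S⁻¹ = [55/57; -9/19]
x' = x̄ + K·y = [-110/57, -39/19]
P' = (I − K·H)·P̄ = [110/57 -18/19; -18/19 308/19]

x' = [-110/57, -39/19]
P' = [110/57 -18/19; -18/19 308/19]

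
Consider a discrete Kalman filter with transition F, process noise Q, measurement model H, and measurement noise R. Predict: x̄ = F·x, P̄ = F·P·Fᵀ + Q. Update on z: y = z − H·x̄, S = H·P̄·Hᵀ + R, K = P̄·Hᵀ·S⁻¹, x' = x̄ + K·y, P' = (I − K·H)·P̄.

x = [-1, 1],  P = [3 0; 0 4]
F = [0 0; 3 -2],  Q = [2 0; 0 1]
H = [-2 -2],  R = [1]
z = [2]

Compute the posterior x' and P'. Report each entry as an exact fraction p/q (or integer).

x̄ = F·x = [0, -5]
P̄ = F·P·Fᵀ + Q = [2 0; 0 44]
y = z − H·x̄ = [-8]
S = H·P̄·Hᵀ + R = [185]
K = P̄·Hᵀ·S⁻¹ = [-4/185; -88/185]
x' = x̄ + K·y = [32/185, -221/185]
P' = (I − K·H)·P̄ = [354/185 -352/185; -352/185 396/185]

x' = [32/185, -221/185]
P' = [354/185 -352/185; -352/185 396/185]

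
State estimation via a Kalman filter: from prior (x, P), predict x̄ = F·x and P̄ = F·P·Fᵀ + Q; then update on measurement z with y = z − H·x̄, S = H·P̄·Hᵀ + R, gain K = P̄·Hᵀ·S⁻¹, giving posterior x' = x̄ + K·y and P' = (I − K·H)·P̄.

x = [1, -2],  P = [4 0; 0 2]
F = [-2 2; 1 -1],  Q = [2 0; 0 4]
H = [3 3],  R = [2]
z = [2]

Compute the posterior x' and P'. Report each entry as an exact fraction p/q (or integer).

x' = [-9/5, 12/5]
P' = [548/55 -534/55; -534/55 532/55]

x̄ = F·x = [-6, 3]
P̄ = F·P·Fᵀ + Q = [26 -12; -12 10]
y = z − H·x̄ = [11]
S = H·P̄·Hᵀ + R = [110]
K = P̄·Hᵀ·S⁻¹ = [21/55; -3/55]
x' = x̄ + K·y = [-9/5, 12/5]
P' = (I − K·H)·P̄ = [548/55 -534/55; -534/55 532/55]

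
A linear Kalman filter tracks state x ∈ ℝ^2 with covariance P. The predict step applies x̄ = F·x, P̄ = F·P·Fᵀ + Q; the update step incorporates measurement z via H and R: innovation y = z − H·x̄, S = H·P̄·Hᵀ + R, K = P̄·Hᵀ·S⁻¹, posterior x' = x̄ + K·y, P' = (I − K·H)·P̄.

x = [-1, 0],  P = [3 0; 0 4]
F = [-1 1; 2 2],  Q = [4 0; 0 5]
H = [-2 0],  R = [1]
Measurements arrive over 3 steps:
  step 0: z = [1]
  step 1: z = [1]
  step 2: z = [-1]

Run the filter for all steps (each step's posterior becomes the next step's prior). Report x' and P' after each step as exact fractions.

step 0: x' = [-7/15, -34/15], P' = [11/45 2/45; 2/45 1469/45]
step 1: x' = [-29/57, -182/57], P' = [184/741 108/247; 108/247 52411/2223]
step 2: x' = [113855/241867, -1408874/725601], P' = [59911/241867 103718/241867; 103718/241867 17246185/725601]

step 0: x̄ = F·x = [1, -2]
step 0: P̄ = F·P·Fᵀ + Q = [11 2; 2 33]
step 0: y = z − H·x̄ = [3]
step 0: S = H·P̄·Hᵀ + R = [45]
step 0: K = P̄·Hᵀ·S⁻¹ = [-22/45; -4/45]
step 0: x' = x̄ + K·y = [-7/15, -34/15]
step 0: P' = (I − K·H)·P̄ = [11/45 2/45; 2/45 1469/45]
step 1: x̄ = F·x = [-9/5, -82/15]
step 1: P̄ = F·P·Fᵀ + Q = [184/5 324/5; 324/5 6161/45]
step 1: y = z − H·x̄ = [-13/5]
step 1: S = H·P̄·Hᵀ + R = [741/5]
step 1: K = P̄·Hᵀ·S⁻¹ = [-368/741; -216/247]
step 1: x' = x̄ + K·y = [-29/57, -182/57]
step 1: P' = (I − K·H)·P̄ = [184/741 108/247; 108/247 52411/2223]
step 2: x̄ = F·x = [-51/19, -422/57]
step 2: P̄ = F·P·Fᵀ + Q = [59911/2223 103718/2223; 103718/2223 230743/2223]
step 2: y = z − H·x̄ = [-121/19]
step 2: S = H·P̄·Hᵀ + R = [241867/2223]
step 2: K = P̄·Hᵀ·S⁻¹ = [-119822/241867; -207436/241867]
step 2: x' = x̄ + K·y = [113855/241867, -1408874/725601]
step 2: P' = (I − K·H)·P̄ = [59911/241867 103718/241867; 103718/241867 17246185/725601]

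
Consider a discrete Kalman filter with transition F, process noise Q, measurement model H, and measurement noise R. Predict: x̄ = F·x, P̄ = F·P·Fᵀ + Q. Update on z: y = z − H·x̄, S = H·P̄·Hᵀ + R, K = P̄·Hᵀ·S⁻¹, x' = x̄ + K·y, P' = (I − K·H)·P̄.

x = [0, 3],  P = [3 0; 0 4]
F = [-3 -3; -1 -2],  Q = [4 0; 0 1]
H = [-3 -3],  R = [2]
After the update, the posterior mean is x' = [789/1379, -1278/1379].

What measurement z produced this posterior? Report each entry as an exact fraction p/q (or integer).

z = [1]

x̄ = F·x = [-9, -6]
P̄ = F·P·Fᵀ + Q = [67 33; 33 20]
S = H·P̄·Hᵀ + R = [1379]
K = P̄·Hᵀ·S⁻¹ = [-300/1379; -159/1379]
x' − x̄ = [13200/1379, 6996/1379] = K·y
y = (KᵀK)⁻¹·Kᵀ·(x' − x̄) = [-44]
z = y + H·x̄ = [-44] + [45] = [1]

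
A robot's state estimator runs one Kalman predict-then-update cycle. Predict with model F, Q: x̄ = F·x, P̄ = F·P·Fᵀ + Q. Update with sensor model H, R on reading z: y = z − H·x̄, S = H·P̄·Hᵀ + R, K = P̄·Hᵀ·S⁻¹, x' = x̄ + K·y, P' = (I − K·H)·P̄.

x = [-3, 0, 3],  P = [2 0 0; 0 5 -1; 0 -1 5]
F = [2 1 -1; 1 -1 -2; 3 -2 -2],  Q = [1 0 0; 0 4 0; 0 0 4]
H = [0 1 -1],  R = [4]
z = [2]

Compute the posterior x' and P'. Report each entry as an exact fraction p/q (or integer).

x̄ = F·x = [-9, -9, -15]
P̄ = F·P·Fᵀ + Q = [21 10 12; 10 27 30; 12 30 54]
y = z − H·x̄ = [-4]
S = H·P̄·Hᵀ + R = [25]
K = P̄·Hᵀ·S⁻¹ = [-2/25; -3/25; -24/25]
x' = x̄ + K·y = [-217/25, -213/25, -279/25]
P' = (I − K·H)·P̄ = [521/25 244/25 252/25; 244/25 666/25 678/25; 252/25 678/25 774/25]

x' = [-217/25, -213/25, -279/25]
P' = [521/25 244/25 252/25; 244/25 666/25 678/25; 252/25 678/25 774/25]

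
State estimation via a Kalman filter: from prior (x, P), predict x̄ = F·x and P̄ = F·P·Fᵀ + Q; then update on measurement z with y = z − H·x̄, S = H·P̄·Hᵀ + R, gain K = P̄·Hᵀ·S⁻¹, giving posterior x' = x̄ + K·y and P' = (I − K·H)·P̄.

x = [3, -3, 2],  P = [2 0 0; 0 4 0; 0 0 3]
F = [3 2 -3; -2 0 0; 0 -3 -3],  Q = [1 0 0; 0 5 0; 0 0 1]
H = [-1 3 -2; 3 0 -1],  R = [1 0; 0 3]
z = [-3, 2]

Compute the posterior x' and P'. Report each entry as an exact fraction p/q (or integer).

x' = [-320023/282879, -463394/94293, -498071/94293]
P' = [448490/282879 294601/94293 372154/94293; 294601/94293 232148/31431 297764/31431; 372154/94293 297764/31431 389591/31431]

x̄ = F·x = [-3, -6, 3]
P̄ = F·P·Fᵀ + Q = [62 -12 3; -12 13 0; 3 0 64]
y = z − H·x̄ = [18, 14]
S = H·P̄·Hᵀ + R = [520 -181; -181 607]
K = P̄·Hᵀ·S⁻¹ = [-30005/282879 76336/282879; 8147/94293 -3163/94293; -29824/94293 -17437/94293]
x' = x̄ + K·y = [-320023/282879, -463394/94293, -498071/94293]
P' = (I − K·H)·P̄ = [448490/282879 294601/94293 372154/94293; 294601/94293 232148/31431 297764/31431; 372154/94293 297764/31431 389591/31431]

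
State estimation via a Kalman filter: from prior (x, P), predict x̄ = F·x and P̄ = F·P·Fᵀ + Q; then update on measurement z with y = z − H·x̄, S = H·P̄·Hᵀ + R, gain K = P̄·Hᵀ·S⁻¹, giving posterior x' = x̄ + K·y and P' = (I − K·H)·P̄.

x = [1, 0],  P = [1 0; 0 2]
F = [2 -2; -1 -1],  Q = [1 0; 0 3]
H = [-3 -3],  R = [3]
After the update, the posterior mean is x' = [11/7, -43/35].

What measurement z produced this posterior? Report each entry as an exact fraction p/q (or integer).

x̄ = F·x = [2, -1]
P̄ = F·P·Fᵀ + Q = [13 2; 2 6]
S = H·P̄·Hᵀ + R = [210]
K = P̄·Hᵀ·S⁻¹ = [-3/14; -4/35]
x' − x̄ = [-3/7, -8/35] = K·y
y = (KᵀK)⁻¹·Kᵀ·(x' − x̄) = [2]
z = y + H·x̄ = [2] + [-3] = [-1]

z = [-1]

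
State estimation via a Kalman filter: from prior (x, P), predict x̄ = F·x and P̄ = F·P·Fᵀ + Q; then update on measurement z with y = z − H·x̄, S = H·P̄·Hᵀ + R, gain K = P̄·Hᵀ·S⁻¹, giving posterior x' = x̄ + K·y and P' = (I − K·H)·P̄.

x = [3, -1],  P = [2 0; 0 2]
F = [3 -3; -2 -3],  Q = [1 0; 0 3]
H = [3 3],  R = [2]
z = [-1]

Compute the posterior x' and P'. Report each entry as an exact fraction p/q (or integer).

x̄ = F·x = [12, -3]
P̄ = F·P·Fᵀ + Q = [37 6; 6 29]
y = z − H·x̄ = [-28]
S = H·P̄·Hᵀ + R = [704]
K = P̄·Hᵀ·S⁻¹ = [129/704; 105/704]
x' = x̄ + K·y = [1209/176, -1263/176]
P' = (I − K·H)·P̄ = [9407/704 -9321/704; -9321/704 9391/704]

x' = [1209/176, -1263/176]
P' = [9407/704 -9321/704; -9321/704 9391/704]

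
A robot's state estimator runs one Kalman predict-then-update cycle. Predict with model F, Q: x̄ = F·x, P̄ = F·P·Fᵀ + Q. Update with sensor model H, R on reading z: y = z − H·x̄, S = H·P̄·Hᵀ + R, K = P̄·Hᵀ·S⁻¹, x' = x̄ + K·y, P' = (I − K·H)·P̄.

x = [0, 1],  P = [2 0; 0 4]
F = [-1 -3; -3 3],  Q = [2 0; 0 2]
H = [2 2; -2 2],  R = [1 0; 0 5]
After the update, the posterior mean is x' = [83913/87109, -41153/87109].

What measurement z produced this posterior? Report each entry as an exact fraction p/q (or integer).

x̄ = F·x = [-3, 3]
P̄ = F·P·Fᵀ + Q = [40 -30; -30 56]
S = H·P̄·Hᵀ + R = [145 64; 64 629]
K = P̄·Hᵀ·S⁻¹ = [21540/87109 -21580/87109; 21700/87109 21612/87109]
x' − x̄ = [345240/87109, -302480/87109] = K·y
y = (KᵀK)⁻¹·Kᵀ·(x' − x̄) = [1, -15]
z = y + H·x̄ = [1, -15] + [0, 12] = [1, -3]

z = [1, -3]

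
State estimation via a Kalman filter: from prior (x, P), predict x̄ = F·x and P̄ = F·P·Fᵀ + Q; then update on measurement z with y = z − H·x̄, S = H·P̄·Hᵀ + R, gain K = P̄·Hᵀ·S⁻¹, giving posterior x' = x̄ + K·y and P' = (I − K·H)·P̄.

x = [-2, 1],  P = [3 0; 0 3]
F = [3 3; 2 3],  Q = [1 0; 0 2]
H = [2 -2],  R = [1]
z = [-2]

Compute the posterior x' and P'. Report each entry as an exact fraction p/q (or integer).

x̄ = F·x = [-3, -1]
P̄ = F·P·Fᵀ + Q = [55 45; 45 41]
y = z − H·x̄ = [2]
S = H·P̄·Hᵀ + R = [25]
K = P̄·Hᵀ·S⁻¹ = [4/5; 8/25]
x' = x̄ + K·y = [-7/5, -9/25]
P' = (I − K·H)·P̄ = [39 193/5; 193/5 961/25]

x' = [-7/5, -9/25]
P' = [39 193/5; 193/5 961/25]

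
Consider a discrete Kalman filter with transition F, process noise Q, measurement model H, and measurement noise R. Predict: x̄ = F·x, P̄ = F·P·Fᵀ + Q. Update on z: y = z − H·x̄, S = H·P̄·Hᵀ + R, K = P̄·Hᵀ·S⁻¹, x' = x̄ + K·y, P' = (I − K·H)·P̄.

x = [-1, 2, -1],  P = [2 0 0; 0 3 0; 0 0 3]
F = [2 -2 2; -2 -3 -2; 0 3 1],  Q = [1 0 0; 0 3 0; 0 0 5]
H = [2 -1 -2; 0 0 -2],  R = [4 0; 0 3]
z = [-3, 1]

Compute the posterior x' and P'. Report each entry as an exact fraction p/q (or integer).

x̄ = F·x = [-8, -2, 5]
P̄ = F·P·Fᵀ + Q = [33 -2 -12; -2 50 -33; -12 -33 35]
y = z − H·x̄ = [21, 11]
S = H·P̄·Hᵀ + R = [298 122; 122 143]
K = P̄·Hᵀ·S⁻¹ = [5114/13865 -2036/13865; -3168/13865 9102/13865; -183/27730 -6709/13865]
x' = x̄ + K·y = [-25922/13865, 5864/13865, -12791/27730]
P' = (I − K·H)·P̄ = [35921/13865 45278/13865 3054/13865; 45278/13865 130534/13865 -13653/13865; 3054/13865 -13653/13865 20127/27730]

x' = [-25922/13865, 5864/13865, -12791/27730]
P' = [35921/13865 45278/13865 3054/13865; 45278/13865 130534/13865 -13653/13865; 3054/13865 -13653/13865 20127/27730]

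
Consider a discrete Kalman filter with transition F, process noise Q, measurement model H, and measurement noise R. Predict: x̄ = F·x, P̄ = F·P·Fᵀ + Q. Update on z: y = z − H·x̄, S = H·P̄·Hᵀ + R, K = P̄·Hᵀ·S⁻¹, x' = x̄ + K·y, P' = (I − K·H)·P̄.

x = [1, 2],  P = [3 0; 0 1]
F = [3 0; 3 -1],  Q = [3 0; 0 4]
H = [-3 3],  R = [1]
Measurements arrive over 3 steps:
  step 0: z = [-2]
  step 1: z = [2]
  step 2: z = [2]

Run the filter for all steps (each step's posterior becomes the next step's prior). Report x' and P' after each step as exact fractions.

step 0: x̄ = F·x = [3, 1]
step 0: P̄ = F·P·Fᵀ + Q = [30 27; 27 32]
step 0: y = z − H·x̄ = [4]
step 0: S = H·P̄·Hᵀ + R = [73]
step 0: K = P̄·Hᵀ·S⁻¹ = [-9/73; 15/73]
step 0: x' = x̄ + K·y = [183/73, 133/73]
step 0: P' = (I − K·H)·P̄ = [2109/73 2106/73; 2106/73 2111/73]
step 1: x̄ = F·x = [549/73, 416/73]
step 1: P̄ = F·P·Fᵀ + Q = [19200/73 12663/73; 12663/73 8748/73]
step 1: y = z − H·x̄ = [545/73]
step 1: S = H·P̄·Hᵀ + R = [23671/73]
step 1: K = P̄·Hᵀ·S⁻¹ = [-19611/23671; -11745/23671]
step 1: x' = x̄ + K·y = [31608/23671, 47207/23671]
step 1: P' = (I − K·H)·P̄ = [957423/23671 950886/23671; 950886/23671 946971/23671]
step 2: x̄ = F·x = [94824/23671, 47617/23671]
step 2: P̄ = F·P·Fᵀ + Q = [8687820/23671 5764149/23671; 5764149/23671 3953146/23671]
step 2: y = z − H·x̄ = [188963/23671]
step 2: S = H·P̄·Hᵀ + R = [10037683/23671]
step 2: K = P̄·Hᵀ·S⁻¹ = [-8771013/10037683; -5433009/10037683]
step 2: x' = x̄ + K·y = [-29807937/10037683, -23179136/10037683]
step 2: P' = (I − K·H)·P̄ = [434071821/10037683 431148150/10037683; 431148150/10037683 429337147/10037683]

step 0: x' = [183/73, 133/73], P' = [2109/73 2106/73; 2106/73 2111/73]
step 1: x' = [31608/23671, 47207/23671], P' = [957423/23671 950886/23671; 950886/23671 946971/23671]
step 2: x' = [-29807937/10037683, -23179136/10037683], P' = [434071821/10037683 431148150/10037683; 431148150/10037683 429337147/10037683]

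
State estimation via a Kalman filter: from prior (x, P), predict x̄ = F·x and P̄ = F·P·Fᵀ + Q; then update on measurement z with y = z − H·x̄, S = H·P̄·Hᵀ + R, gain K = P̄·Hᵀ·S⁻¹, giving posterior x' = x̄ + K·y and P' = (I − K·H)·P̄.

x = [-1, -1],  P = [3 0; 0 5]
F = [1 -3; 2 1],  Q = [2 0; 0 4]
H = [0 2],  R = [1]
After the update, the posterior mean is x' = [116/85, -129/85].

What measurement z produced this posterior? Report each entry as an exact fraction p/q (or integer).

z = [-3]

x̄ = F·x = [2, -3]
P̄ = F·P·Fᵀ + Q = [50 -9; -9 21]
S = H·P̄·Hᵀ + R = [85]
K = P̄·Hᵀ·S⁻¹ = [-18/85; 42/85]
x' − x̄ = [-54/85, 126/85] = K·y
y = (KᵀK)⁻¹·Kᵀ·(x' − x̄) = [3]
z = y + H·x̄ = [3] + [-6] = [-3]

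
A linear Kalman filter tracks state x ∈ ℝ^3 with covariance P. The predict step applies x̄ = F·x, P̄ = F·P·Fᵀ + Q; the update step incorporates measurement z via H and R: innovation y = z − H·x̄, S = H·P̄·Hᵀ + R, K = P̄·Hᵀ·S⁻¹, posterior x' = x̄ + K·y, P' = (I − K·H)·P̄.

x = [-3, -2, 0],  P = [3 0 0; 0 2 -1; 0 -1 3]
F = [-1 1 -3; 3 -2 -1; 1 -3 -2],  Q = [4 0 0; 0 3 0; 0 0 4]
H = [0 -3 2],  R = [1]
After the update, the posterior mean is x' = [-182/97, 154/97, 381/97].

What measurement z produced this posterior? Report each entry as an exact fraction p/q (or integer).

z = [3]

x̄ = F·x = [1, -5, 3]
P̄ = F·P·Fᵀ + Q = [42 -9 2; -9 37 20; 2 20 25]
S = H·P̄·Hᵀ + R = [194]
K = P̄·Hᵀ·S⁻¹ = [31/194; -71/194; -5/97]
x' − x̄ = [-279/97, 639/97, 90/97] = K·y
y = (KᵀK)⁻¹·Kᵀ·(x' − x̄) = [-18]
z = y + H·x̄ = [-18] + [21] = [3]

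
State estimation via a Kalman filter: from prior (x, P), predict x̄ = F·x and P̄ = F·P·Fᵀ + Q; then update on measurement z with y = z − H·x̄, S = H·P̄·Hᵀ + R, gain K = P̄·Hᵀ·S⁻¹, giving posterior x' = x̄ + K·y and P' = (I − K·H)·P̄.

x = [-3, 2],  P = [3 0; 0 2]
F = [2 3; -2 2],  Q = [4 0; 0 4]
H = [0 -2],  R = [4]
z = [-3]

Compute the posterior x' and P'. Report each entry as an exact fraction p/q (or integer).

x' = [0, 46/25]
P' = [34 0; 0 24/25]

x̄ = F·x = [0, 10]
P̄ = F·P·Fᵀ + Q = [34 0; 0 24]
y = z − H·x̄ = [17]
S = H·P̄·Hᵀ + R = [100]
K = P̄·Hᵀ·S⁻¹ = [0; -12/25]
x' = x̄ + K·y = [0, 46/25]
P' = (I − K·H)·P̄ = [34 0; 0 24/25]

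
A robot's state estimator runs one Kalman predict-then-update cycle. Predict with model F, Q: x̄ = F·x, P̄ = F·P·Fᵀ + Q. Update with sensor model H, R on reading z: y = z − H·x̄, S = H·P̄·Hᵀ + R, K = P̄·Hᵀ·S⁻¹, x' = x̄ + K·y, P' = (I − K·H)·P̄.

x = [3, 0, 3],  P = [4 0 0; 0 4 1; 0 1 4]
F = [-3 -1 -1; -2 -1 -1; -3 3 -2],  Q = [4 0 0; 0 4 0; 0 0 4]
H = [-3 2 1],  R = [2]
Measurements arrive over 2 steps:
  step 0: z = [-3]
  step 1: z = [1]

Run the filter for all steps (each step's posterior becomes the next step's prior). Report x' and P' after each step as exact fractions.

step 0: x̄ = F·x = [-12, -9, -15]
step 0: P̄ = F·P·Fᵀ + Q = [50 34 31; 34 30 19; 31 19 80]
step 0: y = z − H·x̄ = [-6]
step 0: S = H·P̄·Hᵀ + R = [134]
step 0: K = P̄·Hᵀ·S⁻¹ = [-51/134; -23/134; 25/134]
step 0: x' = x̄ + K·y = [-651/67, -534/67, -1080/67]
step 0: P' = (I − K·H)·P̄ = [4099/134 3383/134 5429/134; 3383/134 3491/134 3121/134; 5429/134 3121/134 10095/134]
step 1: x̄ = F·x = [3567/67, 2916/67, 2511/67]
step 1: P̄ = F·P·Fᵀ + Q = [110127/134 44241/67 36025/67; 44241/67 36004/67 29522/67; 36025/67 29522/67 38014/67]
step 1: y = z − H·x̄ = [2425/67]
step 1: S = H·P̄·Hᵀ + R = [97563/134]
step 1: K = P̄·Hᵀ·S⁻¹ = [-81367/97563; -62386/97563; -22034/97563]
step 1: x' = x̄ + K·y = [2249138/97563, 1988174/97563, 2858929/97563]
step 1: P' = (I − K·H)·P̄ = [30774118/97563 26540356/97563 39078908/97563; 26540356/97563 23382862/97563 32730572/97563; 39078908/97563 32730572/97563 51731512/97563]

step 0: x' = [-651/67, -534/67, -1080/67], P' = [4099/134 3383/134 5429/134; 3383/134 3491/134 3121/134; 5429/134 3121/134 10095/134]
step 1: x' = [2249138/97563, 1988174/97563, 2858929/97563], P' = [30774118/97563 26540356/97563 39078908/97563; 26540356/97563 23382862/97563 32730572/97563; 39078908/97563 32730572/97563 51731512/97563]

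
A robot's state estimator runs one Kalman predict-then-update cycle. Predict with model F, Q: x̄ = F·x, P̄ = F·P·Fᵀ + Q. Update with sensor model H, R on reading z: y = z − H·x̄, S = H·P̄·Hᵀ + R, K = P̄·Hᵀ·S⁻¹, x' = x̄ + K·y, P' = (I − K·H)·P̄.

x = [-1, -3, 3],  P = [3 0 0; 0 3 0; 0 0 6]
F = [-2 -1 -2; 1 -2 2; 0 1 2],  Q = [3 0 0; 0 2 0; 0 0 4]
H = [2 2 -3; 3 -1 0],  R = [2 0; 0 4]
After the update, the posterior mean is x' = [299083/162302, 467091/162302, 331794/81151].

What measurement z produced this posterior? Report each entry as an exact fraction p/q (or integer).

x̄ = F·x = [-1, 11, 3]
P̄ = F·P·Fᵀ + Q = [42 -24 -27; -24 41 18; -27 18 31]
S = H·P̄·Hᵀ + R = [529 371; 371 567]
K = P̄·Hᵀ·S⁻¹ = [1527/23186 35943/162302; 4369/23186 -52357/162302; -1872/11593 -5595/81151]
x' − x̄ = [461385/162302, -1318231/162302, 88341/81151] = K·y
y = (KᵀK)⁻¹·Kᵀ·(x' − x̄) = [-14, 17]
z = y + H·x̄ = [-14, 17] + [11, -14] = [-3, 3]

z = [-3, 3]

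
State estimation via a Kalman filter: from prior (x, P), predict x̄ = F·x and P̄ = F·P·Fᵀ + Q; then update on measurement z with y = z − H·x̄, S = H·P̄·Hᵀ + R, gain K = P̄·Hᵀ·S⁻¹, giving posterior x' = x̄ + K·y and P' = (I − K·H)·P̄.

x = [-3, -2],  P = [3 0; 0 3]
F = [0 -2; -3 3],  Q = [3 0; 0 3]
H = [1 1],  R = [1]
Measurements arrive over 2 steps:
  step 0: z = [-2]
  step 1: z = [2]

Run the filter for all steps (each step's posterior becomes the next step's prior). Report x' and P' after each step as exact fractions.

step 0: x̄ = F·x = [4, 3]
step 0: P̄ = F·P·Fᵀ + Q = [15 -18; -18 57]
step 0: y = z − H·x̄ = [-9]
step 0: S = H·P̄·Hᵀ + R = [37]
step 0: K = P̄·Hᵀ·S⁻¹ = [-3/37; 39/37]
step 0: x' = x̄ + K·y = [175/37, -240/37]
step 0: P' = (I − K·H)·P̄ = [546/37 -549/37; -549/37 588/37]
step 1: x̄ = F·x = [480/37, -1245/37]
step 1: P̄ = F·P·Fᵀ + Q = [2463/37 -6822/37; -6822/37 20199/37]
step 1: y = z − H·x̄ = [839/37]
step 1: S = H·P̄·Hᵀ + R = [9055/37]
step 1: K = P̄·Hᵀ·S⁻¹ = [-4359/9055; 13377/9055]
step 1: x' = x̄ + K·y = [18627/9055, -1356/9055]
step 1: P' = (I − K·H)·P̄ = [89232/9055 -93591/9055; -93591/9055 106968/9055]

step 0: x' = [175/37, -240/37], P' = [546/37 -549/37; -549/37 588/37]
step 1: x' = [18627/9055, -1356/9055], P' = [89232/9055 -93591/9055; -93591/9055 106968/9055]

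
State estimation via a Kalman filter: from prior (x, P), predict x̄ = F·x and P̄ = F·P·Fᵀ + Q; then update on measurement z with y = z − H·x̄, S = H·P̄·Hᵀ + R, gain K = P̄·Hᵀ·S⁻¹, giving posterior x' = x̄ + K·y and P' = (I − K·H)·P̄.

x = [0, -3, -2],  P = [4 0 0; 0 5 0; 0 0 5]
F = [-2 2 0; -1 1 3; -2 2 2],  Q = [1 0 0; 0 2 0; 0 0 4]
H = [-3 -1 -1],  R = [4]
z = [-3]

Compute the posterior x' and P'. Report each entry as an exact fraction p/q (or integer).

x̄ = F·x = [-6, -9, -10]
P̄ = F·P·Fᵀ + Q = [37 18 36; 18 56 48; 36 48 60]
y = z − H·x̄ = [-40]
S = H·P̄·Hᵀ + R = [873]
K = P̄·Hᵀ·S⁻¹ = [-55/291; -158/873; -24/97]
x' = x̄ + K·y = [454/291, -1537/873, -10/97]
P' = (I − K·H)·P̄ = [564/97 -3452/291 -468/97; -3452/291 23924/873 864/97; -468/97 864/97 636/97]

x' = [454/291, -1537/873, -10/97]
P' = [564/97 -3452/291 -468/97; -3452/291 23924/873 864/97; -468/97 864/97 636/97]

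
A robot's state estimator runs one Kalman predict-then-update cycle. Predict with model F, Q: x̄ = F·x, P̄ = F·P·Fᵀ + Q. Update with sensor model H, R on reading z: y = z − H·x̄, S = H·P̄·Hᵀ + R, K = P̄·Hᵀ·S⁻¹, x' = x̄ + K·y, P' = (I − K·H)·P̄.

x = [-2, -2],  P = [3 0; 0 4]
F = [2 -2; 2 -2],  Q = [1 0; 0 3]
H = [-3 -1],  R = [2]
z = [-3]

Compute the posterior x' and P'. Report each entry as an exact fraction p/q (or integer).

x' = [115/154, 115/154]
P' = [173/462 -289/462; -289/462 1097/462]

x̄ = F·x = [0, 0]
P̄ = F·P·Fᵀ + Q = [29 28; 28 31]
y = z − H·x̄ = [-3]
S = H·P̄·Hᵀ + R = [462]
K = P̄·Hᵀ·S⁻¹ = [-115/462; -115/462]
x' = x̄ + K·y = [115/154, 115/154]
P' = (I − K·H)·P̄ = [173/462 -289/462; -289/462 1097/462]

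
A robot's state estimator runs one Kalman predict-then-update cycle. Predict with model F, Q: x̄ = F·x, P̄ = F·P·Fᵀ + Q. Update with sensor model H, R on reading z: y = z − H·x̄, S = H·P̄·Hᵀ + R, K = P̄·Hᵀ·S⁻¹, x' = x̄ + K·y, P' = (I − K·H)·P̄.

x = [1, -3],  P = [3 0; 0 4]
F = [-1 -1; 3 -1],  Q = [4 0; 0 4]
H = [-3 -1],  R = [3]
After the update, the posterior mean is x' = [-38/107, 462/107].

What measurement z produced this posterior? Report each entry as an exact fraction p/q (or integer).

x̄ = F·x = [2, 6]
P̄ = F·P·Fᵀ + Q = [11 -5; -5 35]
S = H·P̄·Hᵀ + R = [107]
K = P̄·Hᵀ·S⁻¹ = [-28/107; -20/107]
x' − x̄ = [-252/107, -180/107] = K·y
y = (KᵀK)⁻¹·Kᵀ·(x' − x̄) = [9]
z = y + H·x̄ = [9] + [-12] = [-3]

z = [-3]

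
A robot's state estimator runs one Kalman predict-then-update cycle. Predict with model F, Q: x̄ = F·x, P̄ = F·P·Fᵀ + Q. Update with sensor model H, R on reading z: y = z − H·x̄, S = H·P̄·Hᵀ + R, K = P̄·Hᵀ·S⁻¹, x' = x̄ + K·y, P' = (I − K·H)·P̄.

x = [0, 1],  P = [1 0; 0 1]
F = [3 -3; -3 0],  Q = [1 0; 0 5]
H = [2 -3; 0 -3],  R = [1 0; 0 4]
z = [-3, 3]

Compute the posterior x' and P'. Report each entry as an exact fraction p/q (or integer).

x' = [-23229/8030, -3753/4015]
P' = [8401/8030 2202/4015; 2202/4015 1508/4015]

x̄ = F·x = [-3, 0]
P̄ = F·P·Fᵀ + Q = [19 -9; -9 14]
y = z − H·x̄ = [3, 3]
S = H·P̄·Hᵀ + R = [311 180; 180 130]
K = P̄·Hᵀ·S⁻¹ = [359/803 -3303/8030; -24/803 -1131/4015]
x' = x̄ + K·y = [-23229/8030, -3753/4015]
P' = (I − K·H)·P̄ = [8401/8030 2202/4015; 2202/4015 1508/4015]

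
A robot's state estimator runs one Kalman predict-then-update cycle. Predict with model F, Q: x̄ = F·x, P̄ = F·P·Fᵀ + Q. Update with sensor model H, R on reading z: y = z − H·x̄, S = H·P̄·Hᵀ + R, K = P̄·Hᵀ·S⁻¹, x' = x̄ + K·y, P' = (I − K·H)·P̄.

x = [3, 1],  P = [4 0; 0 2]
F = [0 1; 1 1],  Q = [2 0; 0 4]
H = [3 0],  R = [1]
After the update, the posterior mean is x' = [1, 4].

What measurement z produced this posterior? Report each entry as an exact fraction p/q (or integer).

x̄ = F·x = [1, 4]
P̄ = F·P·Fᵀ + Q = [4 2; 2 10]
S = H·P̄·Hᵀ + R = [37]
K = P̄·Hᵀ·S⁻¹ = [12/37; 6/37]
x' − x̄ = [0, 0] = K·y
y = (KᵀK)⁻¹·Kᵀ·(x' − x̄) = [0]
z = y + H·x̄ = [0] + [3] = [3]

z = [3]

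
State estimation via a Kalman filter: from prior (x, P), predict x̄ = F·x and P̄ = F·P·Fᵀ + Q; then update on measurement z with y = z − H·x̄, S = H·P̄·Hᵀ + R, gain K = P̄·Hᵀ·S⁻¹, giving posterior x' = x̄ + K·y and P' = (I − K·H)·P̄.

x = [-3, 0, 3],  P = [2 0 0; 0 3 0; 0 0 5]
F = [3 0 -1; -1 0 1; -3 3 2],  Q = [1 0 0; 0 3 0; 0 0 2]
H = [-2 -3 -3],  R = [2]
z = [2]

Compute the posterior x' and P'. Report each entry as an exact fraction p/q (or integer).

x' = [-4503/611, 1370/611, 1252/611]
P' = [9903/611 -2857/611 -3791/611; -2857/611 2974/611 -1032/611; -3791/611 -1032/611 3688/611]

x̄ = F·x = [-12, 6, 15]
P̄ = F·P·Fᵀ + Q = [24 -11 -28; -11 10 16; -28 16 67]
y = z − H·x̄ = [41]
S = H·P̄·Hᵀ + R = [611]
K = P̄·Hᵀ·S⁻¹ = [69/611; -56/611; -193/611]
x' = x̄ + K·y = [-4503/611, 1370/611, 1252/611]
P' = (I − K·H)·P̄ = [9903/611 -2857/611 -3791/611; -2857/611 2974/611 -1032/611; -3791/611 -1032/611 3688/611]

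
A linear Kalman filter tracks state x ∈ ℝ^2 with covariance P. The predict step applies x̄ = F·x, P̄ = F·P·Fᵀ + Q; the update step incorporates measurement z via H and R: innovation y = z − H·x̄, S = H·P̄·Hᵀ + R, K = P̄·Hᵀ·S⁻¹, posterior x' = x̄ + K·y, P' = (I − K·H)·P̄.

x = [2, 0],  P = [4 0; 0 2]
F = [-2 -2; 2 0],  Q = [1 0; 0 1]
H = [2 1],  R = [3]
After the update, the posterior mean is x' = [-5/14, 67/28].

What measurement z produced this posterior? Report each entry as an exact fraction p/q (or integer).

x̄ = F·x = [-4, 4]
P̄ = F·P·Fᵀ + Q = [25 -16; -16 17]
S = H·P̄·Hᵀ + R = [56]
K = P̄·Hᵀ·S⁻¹ = [17/28; -15/56]
x' − x̄ = [51/14, -45/28] = K·y
y = (KᵀK)⁻¹·Kᵀ·(x' − x̄) = [6]
z = y + H·x̄ = [6] + [-4] = [2]

z = [2]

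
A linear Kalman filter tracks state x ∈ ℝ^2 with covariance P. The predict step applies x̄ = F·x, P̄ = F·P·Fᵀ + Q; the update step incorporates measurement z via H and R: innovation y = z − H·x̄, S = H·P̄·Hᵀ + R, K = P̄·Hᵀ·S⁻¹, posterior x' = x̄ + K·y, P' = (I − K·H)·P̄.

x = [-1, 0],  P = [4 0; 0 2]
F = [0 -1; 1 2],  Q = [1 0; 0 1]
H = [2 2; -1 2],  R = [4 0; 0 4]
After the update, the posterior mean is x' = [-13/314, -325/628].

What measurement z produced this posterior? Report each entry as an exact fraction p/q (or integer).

x̄ = F·x = [0, -1]
P̄ = F·P·Fᵀ + Q = [3 -4; -4 13]
S = H·P̄·Hᵀ + R = [36 38; 38 75]
K = P̄·Hᵀ·S⁻¹ = [67/314 -40/157; 105/628 99/314]
x' − x̄ = [-13/314, 303/628] = K·y
y = (KᵀK)⁻¹·Kᵀ·(x' − x̄) = [1, 1]
z = y + H·x̄ = [1, 1] + [-2, -2] = [-1, -1]

z = [-1, -1]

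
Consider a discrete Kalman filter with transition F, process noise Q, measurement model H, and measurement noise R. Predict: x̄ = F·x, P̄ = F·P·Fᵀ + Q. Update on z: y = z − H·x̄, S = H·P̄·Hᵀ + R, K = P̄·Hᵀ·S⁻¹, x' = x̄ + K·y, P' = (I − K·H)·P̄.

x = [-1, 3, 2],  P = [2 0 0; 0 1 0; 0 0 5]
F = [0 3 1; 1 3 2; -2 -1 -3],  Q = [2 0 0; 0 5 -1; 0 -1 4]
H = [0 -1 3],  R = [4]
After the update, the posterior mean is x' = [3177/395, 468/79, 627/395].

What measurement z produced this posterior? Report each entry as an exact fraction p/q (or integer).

x̄ = F·x = [11, 12, -7]
P̄ = F·P·Fᵀ + Q = [16 19 -18; 19 36 -38; -18 -38 58]
S = H·P̄·Hᵀ + R = [790]
K = P̄·Hᵀ·S⁻¹ = [-73/790; -15/79; 106/395]
x' − x̄ = [-1168/395, -480/79, 3392/395] = K·y
y = (KᵀK)⁻¹·Kᵀ·(x' − x̄) = [32]
z = y + H·x̄ = [32] + [-33] = [-1]

z = [-1]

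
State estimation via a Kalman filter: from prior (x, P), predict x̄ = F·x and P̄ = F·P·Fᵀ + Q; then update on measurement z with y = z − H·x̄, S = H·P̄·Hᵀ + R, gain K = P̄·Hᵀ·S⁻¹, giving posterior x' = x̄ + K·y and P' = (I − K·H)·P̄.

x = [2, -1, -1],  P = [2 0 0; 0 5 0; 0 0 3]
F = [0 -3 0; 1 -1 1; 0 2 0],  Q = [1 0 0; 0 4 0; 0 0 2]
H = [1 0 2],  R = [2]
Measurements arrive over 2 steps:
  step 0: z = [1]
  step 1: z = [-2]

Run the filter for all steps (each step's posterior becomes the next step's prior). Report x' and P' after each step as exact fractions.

step 0: x' = [5/4, 11/8, -1/4], P' = [135/4 85/8 -71/4; 85/8 199/16 -45/8; -71/4 -45/8 39/4]
step 1: x' = [138/125, 87/125, -176/125], P' = [21254/375 4046/375 -3736/125; 4046/375 4529/375 -714/125; -3736/125 -714/125 2022/125]

step 0: x̄ = F·x = [3, 2, -2]
step 0: P̄ = F·P·Fᵀ + Q = [46 15 -30; 15 14 -10; -30 -10 22]
step 0: y = z − H·x̄ = [2]
step 0: S = H·P̄·Hᵀ + R = [16]
step 0: K = P̄·Hᵀ·S⁻¹ = [-7/8; -5/16; 7/8]
step 0: x' = x̄ + K·y = [5/4, 11/8, -1/4]
step 0: P' = (I − K·H)·P̄ = [135/4 85/8 -71/4; 85/8 199/16 -45/8; -71/4 -45/8 39/4]
step 1: x̄ = F·x = [-33/8, -3/8, 11/4]
step 1: P̄ = F·P·Fᵀ + Q = [1807/16 357/16 -597/8; 357/16 231/16 -119/8; -597/8 -119/8 207/4]
step 1: y = z − H·x̄ = [-27/8]
step 1: S = H·P̄·Hᵀ + R = [375/16]
step 1: K = P̄·Hᵀ·S⁻¹ = [-581/375; -119/375; 154/125]
step 1: x' = x̄ + K·y = [138/125, 87/125, -176/125]
step 1: P' = (I − K·H)·P̄ = [21254/375 4046/375 -3736/125; 4046/375 4529/375 -714/125; -3736/125 -714/125 2022/125]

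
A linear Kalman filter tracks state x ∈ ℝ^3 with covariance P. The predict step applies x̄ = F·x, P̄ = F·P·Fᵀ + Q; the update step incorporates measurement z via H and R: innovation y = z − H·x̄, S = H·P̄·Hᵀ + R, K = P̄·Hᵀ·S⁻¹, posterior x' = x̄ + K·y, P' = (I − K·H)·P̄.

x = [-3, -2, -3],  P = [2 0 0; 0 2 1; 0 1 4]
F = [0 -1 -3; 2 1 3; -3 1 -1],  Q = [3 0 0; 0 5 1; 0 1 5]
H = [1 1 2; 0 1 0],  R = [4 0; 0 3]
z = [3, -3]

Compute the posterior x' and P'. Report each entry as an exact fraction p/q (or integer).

x' = [3031/4415, -15948/4415, 13701/4415]
P' = [65021/4415 -9663/4415 -27599/4415; -9663/4415 12489/4415 -1563/4415; -27599/4415 -1563/4415 18791/4415]

x̄ = F·x = [11, -17, 10]
P̄ = F·P·Fᵀ + Q = [47 -44 8; -44 57 -19; 8 -19 27]
y = z − H·x̄ = [-11, 14]
S = H·P̄·Hᵀ + R = [84 -25; -25 60]
K = P̄·Hᵀ·S⁻¹ = [8/883 -3221/4415; -15/883 4163/4415; 421/883 -521/4415]
x' = x̄ + K·y = [3031/4415, -15948/4415, 13701/4415]
P' = (I − K·H)·P̄ = [65021/4415 -9663/4415 -27599/4415; -9663/4415 12489/4415 -1563/4415; -27599/4415 -1563/4415 18791/4415]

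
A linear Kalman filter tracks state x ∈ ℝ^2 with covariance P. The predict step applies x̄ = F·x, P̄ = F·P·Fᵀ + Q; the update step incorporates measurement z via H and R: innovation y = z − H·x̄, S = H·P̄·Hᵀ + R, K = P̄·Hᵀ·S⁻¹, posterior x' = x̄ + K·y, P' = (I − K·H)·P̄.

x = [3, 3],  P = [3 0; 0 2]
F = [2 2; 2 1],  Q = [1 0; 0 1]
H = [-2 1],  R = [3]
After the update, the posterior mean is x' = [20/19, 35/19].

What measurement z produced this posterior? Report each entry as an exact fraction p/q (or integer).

x̄ = F·x = [12, 9]
P̄ = F·P·Fᵀ + Q = [21 16; 16 15]
S = H·P̄·Hᵀ + R = [38]
K = P̄·Hᵀ·S⁻¹ = [-13/19; -17/38]
x' − x̄ = [-208/19, -136/19] = K·y
y = (KᵀK)⁻¹·Kᵀ·(x' − x̄) = [16]
z = y + H·x̄ = [16] + [-15] = [1]

z = [1]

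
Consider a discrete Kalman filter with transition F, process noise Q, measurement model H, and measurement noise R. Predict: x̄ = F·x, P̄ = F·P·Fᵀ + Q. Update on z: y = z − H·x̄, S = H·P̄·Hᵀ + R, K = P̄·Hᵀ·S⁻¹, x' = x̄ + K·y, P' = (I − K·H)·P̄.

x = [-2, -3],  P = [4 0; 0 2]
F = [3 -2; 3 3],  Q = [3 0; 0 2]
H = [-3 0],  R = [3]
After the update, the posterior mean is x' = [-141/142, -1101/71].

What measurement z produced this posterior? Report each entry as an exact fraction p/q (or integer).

x̄ = F·x = [0, -15]
P̄ = F·P·Fᵀ + Q = [47 24; 24 56]
S = H·P̄·Hᵀ + R = [426]
K = P̄·Hᵀ·S⁻¹ = [-47/142; -12/71]
x' − x̄ = [-141/142, -36/71] = K·y
y = (KᵀK)⁻¹·Kᵀ·(x' − x̄) = [3]
z = y + H·x̄ = [3] + [0] = [3]

z = [3]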